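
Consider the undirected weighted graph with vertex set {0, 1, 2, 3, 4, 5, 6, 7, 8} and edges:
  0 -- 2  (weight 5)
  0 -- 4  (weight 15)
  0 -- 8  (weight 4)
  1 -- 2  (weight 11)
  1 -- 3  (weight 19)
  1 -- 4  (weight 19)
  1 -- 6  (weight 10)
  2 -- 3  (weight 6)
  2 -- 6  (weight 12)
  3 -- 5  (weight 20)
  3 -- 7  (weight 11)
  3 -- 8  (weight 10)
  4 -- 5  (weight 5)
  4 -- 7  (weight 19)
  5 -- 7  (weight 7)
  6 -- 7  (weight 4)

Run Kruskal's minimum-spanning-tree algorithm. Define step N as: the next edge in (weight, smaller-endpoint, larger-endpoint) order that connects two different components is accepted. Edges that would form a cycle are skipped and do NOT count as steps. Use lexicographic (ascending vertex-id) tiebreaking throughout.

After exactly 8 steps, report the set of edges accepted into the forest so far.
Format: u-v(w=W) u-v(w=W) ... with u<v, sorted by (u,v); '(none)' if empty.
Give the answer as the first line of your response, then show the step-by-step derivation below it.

0-2(w=5) 0-8(w=4) 1-2(w=11) 1-6(w=10) 2-3(w=6) 4-5(w=5) 5-7(w=7) 6-7(w=4)

step 1: add edge 0-8 (w=4); MST = {0-8(w=4)}
step 2: add edge 6-7 (w=4); MST = {0-8(w=4) 6-7(w=4)}
step 3: add edge 0-2 (w=5); MST = {0-2(w=5) 0-8(w=4) 6-7(w=4)}
step 4: add edge 4-5 (w=5); MST = {0-2(w=5) 0-8(w=4) 4-5(w=5) 6-7(w=4)}
step 5: add edge 2-3 (w=6); MST = {0-2(w=5) 0-8(w=4) 2-3(w=6) 4-5(w=5) 6-7(w=4)}
step 6: add edge 5-7 (w=7); MST = {0-2(w=5) 0-8(w=4) 2-3(w=6) 4-5(w=5) 5-7(w=7) 6-7(w=4)}
step 7: add edge 1-6 (w=10); MST = {0-2(w=5) 0-8(w=4) 1-6(w=10) 2-3(w=6) 4-5(w=5) 5-7(w=7) 6-7(w=4)}
step 8: add edge 1-2 (w=11); MST = {0-2(w=5) 0-8(w=4) 1-2(w=11) 1-6(w=10) 2-3(w=6) 4-5(w=5) 5-7(w=7) 6-7(w=4)}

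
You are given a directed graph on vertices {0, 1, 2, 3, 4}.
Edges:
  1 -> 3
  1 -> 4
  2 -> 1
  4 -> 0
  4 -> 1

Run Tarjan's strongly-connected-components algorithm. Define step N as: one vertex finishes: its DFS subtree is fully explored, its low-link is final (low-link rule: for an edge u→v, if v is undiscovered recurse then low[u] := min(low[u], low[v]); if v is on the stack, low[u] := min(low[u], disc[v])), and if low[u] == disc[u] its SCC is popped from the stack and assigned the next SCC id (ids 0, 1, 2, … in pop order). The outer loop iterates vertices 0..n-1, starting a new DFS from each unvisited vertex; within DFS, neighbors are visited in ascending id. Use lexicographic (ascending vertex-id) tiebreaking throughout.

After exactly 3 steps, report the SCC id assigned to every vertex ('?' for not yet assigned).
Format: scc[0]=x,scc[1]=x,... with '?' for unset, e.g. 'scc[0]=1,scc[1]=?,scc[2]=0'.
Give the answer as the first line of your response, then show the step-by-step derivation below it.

scc[0]=0,scc[1]=?,scc[2]=?,scc[3]=1,scc[4]=?

step 1: low=(low[0]=0,low[1]=?,low[2]=?,low[3]=?,low[4]=?); scc=(scc[0]=0,scc[1]=?,scc[2]=?,scc[3]=?,scc[4]=?)
step 2: low=(low[0]=0,low[1]=1,low[2]=?,low[3]=2,low[4]=?); scc=(scc[0]=0,scc[1]=?,scc[2]=?,scc[3]=1,scc[4]=?)
step 3: low=(low[0]=0,low[1]=1,low[2]=?,low[3]=2,low[4]=1); scc=(scc[0]=0,scc[1]=?,scc[2]=?,scc[3]=1,scc[4]=?)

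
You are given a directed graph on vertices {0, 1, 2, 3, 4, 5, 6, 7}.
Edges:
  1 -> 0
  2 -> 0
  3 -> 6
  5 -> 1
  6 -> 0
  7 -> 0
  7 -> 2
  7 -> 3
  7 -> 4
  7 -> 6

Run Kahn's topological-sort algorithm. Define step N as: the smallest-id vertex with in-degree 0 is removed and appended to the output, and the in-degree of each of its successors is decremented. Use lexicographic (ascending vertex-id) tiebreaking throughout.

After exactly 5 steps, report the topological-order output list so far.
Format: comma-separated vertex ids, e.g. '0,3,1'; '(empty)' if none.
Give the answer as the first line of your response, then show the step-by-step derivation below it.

5,1,7,2,3

step 1: output 5; order=[5]; indeg=(4,0,1,1,1,0,2,0)
step 2: output 1; order=[5,1]; indeg=(3,0,1,1,1,0,2,0)
step 3: output 7; order=[5,1,7]; indeg=(2,0,0,0,0,0,1,0)
step 4: output 2; order=[5,1,7,2]; indeg=(1,0,0,0,0,0,1,0)
step 5: output 3; order=[5,1,7,2,3]; indeg=(1,0,0,0,0,0,0,0)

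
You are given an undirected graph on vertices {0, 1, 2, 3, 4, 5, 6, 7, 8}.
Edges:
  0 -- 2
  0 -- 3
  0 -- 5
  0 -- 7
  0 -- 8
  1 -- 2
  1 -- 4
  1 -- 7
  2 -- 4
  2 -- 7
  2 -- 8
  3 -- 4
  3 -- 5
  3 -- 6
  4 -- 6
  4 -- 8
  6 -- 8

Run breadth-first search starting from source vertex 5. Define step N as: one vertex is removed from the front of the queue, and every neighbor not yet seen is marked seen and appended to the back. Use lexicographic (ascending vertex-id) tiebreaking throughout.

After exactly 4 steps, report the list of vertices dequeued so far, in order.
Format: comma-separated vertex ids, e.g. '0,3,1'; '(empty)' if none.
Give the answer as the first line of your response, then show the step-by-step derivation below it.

5,0,3,2

step 1: dequeue 5; queue=[0,3]; order=5
step 2: dequeue 0; queue=[3,2,7,8]; order=5,0
step 3: dequeue 3; queue=[2,7,8,4,6]; order=5,0,3
step 4: dequeue 2; queue=[7,8,4,6,1]; order=5,0,3,2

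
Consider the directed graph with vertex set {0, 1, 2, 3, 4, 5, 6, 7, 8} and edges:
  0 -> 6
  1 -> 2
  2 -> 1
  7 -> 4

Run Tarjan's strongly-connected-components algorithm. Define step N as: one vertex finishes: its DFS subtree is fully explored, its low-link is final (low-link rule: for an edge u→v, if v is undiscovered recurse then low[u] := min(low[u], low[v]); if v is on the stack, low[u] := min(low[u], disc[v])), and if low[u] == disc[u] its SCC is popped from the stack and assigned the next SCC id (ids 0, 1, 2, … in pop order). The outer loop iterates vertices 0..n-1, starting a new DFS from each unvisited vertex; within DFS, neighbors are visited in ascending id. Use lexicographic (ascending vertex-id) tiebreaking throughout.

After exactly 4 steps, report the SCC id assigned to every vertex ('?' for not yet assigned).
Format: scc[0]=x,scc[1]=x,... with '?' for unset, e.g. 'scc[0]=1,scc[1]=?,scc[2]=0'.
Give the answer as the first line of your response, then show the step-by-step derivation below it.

scc[0]=1,scc[1]=2,scc[2]=2,scc[3]=?,scc[4]=?,scc[5]=?,scc[6]=0,scc[7]=?,scc[8]=?

step 1: low=(low[0]=0,low[1]=?,low[2]=?,low[3]=?,low[4]=?,low[5]=?,low[6]=1,low[7]=?,low[8]=?); scc=(scc[0]=?,scc[1]=?,scc[2]=?,scc[3]=?,scc[4]=?,scc[5]=?,scc[6]=0,scc[7]=?,scc[8]=?)
step 2: low=(low[0]=0,low[1]=?,low[2]=?,low[3]=?,low[4]=?,low[5]=?,low[6]=1,low[7]=?,low[8]=?); scc=(scc[0]=1,scc[1]=?,scc[2]=?,scc[3]=?,scc[4]=?,scc[5]=?,scc[6]=0,scc[7]=?,scc[8]=?)
step 3: low=(low[0]=0,low[1]=2,low[2]=2,low[3]=?,low[4]=?,low[5]=?,low[6]=1,low[7]=?,low[8]=?); scc=(scc[0]=1,scc[1]=?,scc[2]=?,scc[3]=?,scc[4]=?,scc[5]=?,scc[6]=0,scc[7]=?,scc[8]=?)
step 4: low=(low[0]=0,low[1]=2,low[2]=2,low[3]=?,low[4]=?,low[5]=?,low[6]=1,low[7]=?,low[8]=?); scc=(scc[0]=1,scc[1]=2,scc[2]=2,scc[3]=?,scc[4]=?,scc[5]=?,scc[6]=0,scc[7]=?,scc[8]=?)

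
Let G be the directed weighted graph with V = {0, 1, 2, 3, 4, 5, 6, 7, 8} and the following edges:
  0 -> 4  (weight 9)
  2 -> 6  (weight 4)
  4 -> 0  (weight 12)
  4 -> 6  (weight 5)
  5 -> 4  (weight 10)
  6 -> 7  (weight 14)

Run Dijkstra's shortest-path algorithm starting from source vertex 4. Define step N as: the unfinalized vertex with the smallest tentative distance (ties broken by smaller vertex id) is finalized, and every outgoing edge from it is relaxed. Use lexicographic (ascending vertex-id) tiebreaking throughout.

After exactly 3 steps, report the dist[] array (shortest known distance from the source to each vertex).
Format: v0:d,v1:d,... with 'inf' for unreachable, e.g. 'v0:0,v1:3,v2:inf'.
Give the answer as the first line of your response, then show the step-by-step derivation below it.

v0:12,v1:inf,v2:inf,v3:inf,v4:0,v5:inf,v6:5,v7:19,v8:inf

step 1: dist = v0:12,v1:inf,v2:inf,v3:inf,v4:0,v5:inf,v6:5,v7:inf,v8:inf
step 2: dist = v0:12,v1:inf,v2:inf,v3:inf,v4:0,v5:inf,v6:5,v7:19,v8:inf
step 3: dist = v0:12,v1:inf,v2:inf,v3:inf,v4:0,v5:inf,v6:5,v7:19,v8:inf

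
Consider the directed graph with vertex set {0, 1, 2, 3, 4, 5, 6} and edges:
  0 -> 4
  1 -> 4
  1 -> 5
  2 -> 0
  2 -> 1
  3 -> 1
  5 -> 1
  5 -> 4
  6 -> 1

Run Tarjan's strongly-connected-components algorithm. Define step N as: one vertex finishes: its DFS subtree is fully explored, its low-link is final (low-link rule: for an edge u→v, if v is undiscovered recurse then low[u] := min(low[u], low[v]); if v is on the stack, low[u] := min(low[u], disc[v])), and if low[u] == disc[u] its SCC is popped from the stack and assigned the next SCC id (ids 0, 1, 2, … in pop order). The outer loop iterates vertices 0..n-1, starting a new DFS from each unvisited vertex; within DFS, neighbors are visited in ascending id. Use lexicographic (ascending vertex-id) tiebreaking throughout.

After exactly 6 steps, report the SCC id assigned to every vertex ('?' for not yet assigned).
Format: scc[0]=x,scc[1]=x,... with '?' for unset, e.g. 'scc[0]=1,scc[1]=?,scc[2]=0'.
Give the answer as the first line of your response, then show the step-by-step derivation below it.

scc[0]=1,scc[1]=2,scc[2]=3,scc[3]=4,scc[4]=0,scc[5]=2,scc[6]=?

step 1: low=(low[0]=0,low[1]=?,low[2]=?,low[3]=?,low[4]=1,low[5]=?,low[6]=?); scc=(scc[0]=?,scc[1]=?,scc[2]=?,scc[3]=?,scc[4]=0,scc[5]=?,scc[6]=?)
step 2: low=(low[0]=0,low[1]=?,low[2]=?,low[3]=?,low[4]=1,low[5]=?,low[6]=?); scc=(scc[0]=1,scc[1]=?,scc[2]=?,scc[3]=?,scc[4]=0,scc[5]=?,scc[6]=?)
step 3: low=(low[0]=0,low[1]=2,low[2]=?,low[3]=?,low[4]=1,low[5]=2,low[6]=?); scc=(scc[0]=1,scc[1]=?,scc[2]=?,scc[3]=?,scc[4]=0,scc[5]=?,scc[6]=?)
step 4: low=(low[0]=0,low[1]=2,low[2]=?,low[3]=?,low[4]=1,low[5]=2,low[6]=?); scc=(scc[0]=1,scc[1]=2,scc[2]=?,scc[3]=?,scc[4]=0,scc[5]=2,scc[6]=?)
step 5: low=(low[0]=0,low[1]=2,low[2]=4,low[3]=?,low[4]=1,low[5]=2,low[6]=?); scc=(scc[0]=1,scc[1]=2,scc[2]=3,scc[3]=?,scc[4]=0,scc[5]=2,scc[6]=?)
step 6: low=(low[0]=0,low[1]=2,low[2]=4,low[3]=5,low[4]=1,low[5]=2,low[6]=?); scc=(scc[0]=1,scc[1]=2,scc[2]=3,scc[3]=4,scc[4]=0,scc[5]=2,scc[6]=?)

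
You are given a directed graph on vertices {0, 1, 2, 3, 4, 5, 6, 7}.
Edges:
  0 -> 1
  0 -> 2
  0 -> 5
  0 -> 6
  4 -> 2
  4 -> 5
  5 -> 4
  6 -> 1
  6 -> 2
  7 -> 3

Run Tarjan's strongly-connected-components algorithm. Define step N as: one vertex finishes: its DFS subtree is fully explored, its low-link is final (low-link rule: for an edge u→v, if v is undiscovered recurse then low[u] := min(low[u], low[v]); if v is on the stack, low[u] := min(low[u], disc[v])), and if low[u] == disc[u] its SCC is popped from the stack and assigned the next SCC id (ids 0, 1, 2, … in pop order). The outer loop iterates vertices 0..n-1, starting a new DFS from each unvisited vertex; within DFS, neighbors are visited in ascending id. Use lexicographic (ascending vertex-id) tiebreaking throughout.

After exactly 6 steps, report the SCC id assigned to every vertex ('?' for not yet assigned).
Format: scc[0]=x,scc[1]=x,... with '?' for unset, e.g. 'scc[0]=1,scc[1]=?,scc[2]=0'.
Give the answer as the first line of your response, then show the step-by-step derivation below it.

scc[0]=4,scc[1]=0,scc[2]=1,scc[3]=?,scc[4]=2,scc[5]=2,scc[6]=3,scc[7]=?

step 1: low=(low[0]=0,low[1]=1,low[2]=?,low[3]=?,low[4]=?,low[5]=?,low[6]=?,low[7]=?); scc=(scc[0]=?,scc[1]=0,scc[2]=?,scc[3]=?,scc[4]=?,scc[5]=?,scc[6]=?,scc[7]=?)
step 2: low=(low[0]=0,low[1]=1,low[2]=2,low[3]=?,low[4]=?,low[5]=?,low[6]=?,low[7]=?); scc=(scc[0]=?,scc[1]=0,scc[2]=1,scc[3]=?,scc[4]=?,scc[5]=?,scc[6]=?,scc[7]=?)
step 3: low=(low[0]=0,low[1]=1,low[2]=2,low[3]=?,low[4]=3,low[5]=3,low[6]=?,low[7]=?); scc=(scc[0]=?,scc[1]=0,scc[2]=1,scc[3]=?,scc[4]=?,scc[5]=?,scc[6]=?,scc[7]=?)
step 4: low=(low[0]=0,low[1]=1,low[2]=2,low[3]=?,low[4]=3,low[5]=3,low[6]=?,low[7]=?); scc=(scc[0]=?,scc[1]=0,scc[2]=1,scc[3]=?,scc[4]=2,scc[5]=2,scc[6]=?,scc[7]=?)
step 5: low=(low[0]=0,low[1]=1,low[2]=2,low[3]=?,low[4]=3,low[5]=3,low[6]=5,low[7]=?); scc=(scc[0]=?,scc[1]=0,scc[2]=1,scc[3]=?,scc[4]=2,scc[5]=2,scc[6]=3,scc[7]=?)
step 6: low=(low[0]=0,low[1]=1,low[2]=2,low[3]=?,low[4]=3,low[5]=3,low[6]=5,low[7]=?); scc=(scc[0]=4,scc[1]=0,scc[2]=1,scc[3]=?,scc[4]=2,scc[5]=2,scc[6]=3,scc[7]=?)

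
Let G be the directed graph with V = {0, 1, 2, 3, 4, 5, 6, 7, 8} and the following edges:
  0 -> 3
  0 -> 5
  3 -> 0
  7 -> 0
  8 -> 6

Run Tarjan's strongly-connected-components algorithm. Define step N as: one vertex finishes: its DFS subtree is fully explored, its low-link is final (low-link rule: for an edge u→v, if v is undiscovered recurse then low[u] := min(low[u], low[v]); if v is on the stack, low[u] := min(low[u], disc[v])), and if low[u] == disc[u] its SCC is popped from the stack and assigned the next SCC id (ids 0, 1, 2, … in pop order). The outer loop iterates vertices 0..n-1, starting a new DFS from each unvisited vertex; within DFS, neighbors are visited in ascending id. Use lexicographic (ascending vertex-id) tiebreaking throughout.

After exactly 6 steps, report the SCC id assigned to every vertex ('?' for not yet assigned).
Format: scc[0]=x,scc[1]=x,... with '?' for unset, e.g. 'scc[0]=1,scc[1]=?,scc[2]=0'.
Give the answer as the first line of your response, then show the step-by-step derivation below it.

scc[0]=1,scc[1]=2,scc[2]=3,scc[3]=1,scc[4]=4,scc[5]=0,scc[6]=?,scc[7]=?,scc[8]=?

step 1: low=(low[0]=0,low[1]=?,low[2]=?,low[3]=0,low[4]=?,low[5]=?,low[6]=?,low[7]=?,low[8]=?); scc=(scc[0]=?,scc[1]=?,scc[2]=?,scc[3]=?,scc[4]=?,scc[5]=?,scc[6]=?,scc[7]=?,scc[8]=?)
step 2: low=(low[0]=0,low[1]=?,low[2]=?,low[3]=0,low[4]=?,low[5]=2,low[6]=?,low[7]=?,low[8]=?); scc=(scc[0]=?,scc[1]=?,scc[2]=?,scc[3]=?,scc[4]=?,scc[5]=0,scc[6]=?,scc[7]=?,scc[8]=?)
step 3: low=(low[0]=0,low[1]=?,low[2]=?,low[3]=0,low[4]=?,low[5]=2,low[6]=?,low[7]=?,low[8]=?); scc=(scc[0]=1,scc[1]=?,scc[2]=?,scc[3]=1,scc[4]=?,scc[5]=0,scc[6]=?,scc[7]=?,scc[8]=?)
step 4: low=(low[0]=0,low[1]=3,low[2]=?,low[3]=0,low[4]=?,low[5]=2,low[6]=?,low[7]=?,low[8]=?); scc=(scc[0]=1,scc[1]=2,scc[2]=?,scc[3]=1,scc[4]=?,scc[5]=0,scc[6]=?,scc[7]=?,scc[8]=?)
step 5: low=(low[0]=0,low[1]=3,low[2]=4,low[3]=0,low[4]=?,low[5]=2,low[6]=?,low[7]=?,low[8]=?); scc=(scc[0]=1,scc[1]=2,scc[2]=3,scc[3]=1,scc[4]=?,scc[5]=0,scc[6]=?,scc[7]=?,scc[8]=?)
step 6: low=(low[0]=0,low[1]=3,low[2]=4,low[3]=0,low[4]=5,low[5]=2,low[6]=?,low[7]=?,low[8]=?); scc=(scc[0]=1,scc[1]=2,scc[2]=3,scc[3]=1,scc[4]=4,scc[5]=0,scc[6]=?,scc[7]=?,scc[8]=?)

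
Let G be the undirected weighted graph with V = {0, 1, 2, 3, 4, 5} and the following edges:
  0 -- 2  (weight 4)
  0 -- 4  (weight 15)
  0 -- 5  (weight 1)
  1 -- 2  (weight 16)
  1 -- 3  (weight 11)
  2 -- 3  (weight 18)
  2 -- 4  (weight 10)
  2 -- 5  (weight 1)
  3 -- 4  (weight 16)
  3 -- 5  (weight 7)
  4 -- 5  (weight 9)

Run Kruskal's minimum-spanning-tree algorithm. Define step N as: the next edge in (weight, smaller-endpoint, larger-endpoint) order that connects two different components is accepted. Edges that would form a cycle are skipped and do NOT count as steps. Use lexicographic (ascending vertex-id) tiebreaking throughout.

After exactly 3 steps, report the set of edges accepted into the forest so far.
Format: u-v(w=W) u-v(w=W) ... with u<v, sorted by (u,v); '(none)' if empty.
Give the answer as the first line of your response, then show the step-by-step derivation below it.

0-5(w=1) 2-5(w=1) 3-5(w=7)

step 1: add edge 0-5 (w=1); MST = {0-5(w=1)}
step 2: add edge 2-5 (w=1); MST = {0-5(w=1) 2-5(w=1)}
step 3: add edge 3-5 (w=7); MST = {0-5(w=1) 2-5(w=1) 3-5(w=7)}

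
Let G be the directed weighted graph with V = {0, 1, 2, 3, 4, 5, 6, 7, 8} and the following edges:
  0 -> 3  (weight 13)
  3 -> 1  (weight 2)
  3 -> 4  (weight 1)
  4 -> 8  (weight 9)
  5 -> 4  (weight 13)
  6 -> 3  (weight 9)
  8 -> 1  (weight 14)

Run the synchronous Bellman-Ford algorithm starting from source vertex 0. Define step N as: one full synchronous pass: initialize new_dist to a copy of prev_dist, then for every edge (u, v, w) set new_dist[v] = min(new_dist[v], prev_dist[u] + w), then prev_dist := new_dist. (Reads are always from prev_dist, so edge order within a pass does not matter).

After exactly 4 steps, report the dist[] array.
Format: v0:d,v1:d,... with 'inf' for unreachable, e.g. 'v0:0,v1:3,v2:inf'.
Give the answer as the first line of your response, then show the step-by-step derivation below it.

v0:0,v1:15,v2:inf,v3:13,v4:14,v5:inf,v6:inf,v7:inf,v8:23

step 1: dist = v0:0,v1:inf,v2:inf,v3:13,v4:inf,v5:inf,v6:inf,v7:inf,v8:inf
step 2: dist = v0:0,v1:15,v2:inf,v3:13,v4:14,v5:inf,v6:inf,v7:inf,v8:inf
step 3: dist = v0:0,v1:15,v2:inf,v3:13,v4:14,v5:inf,v6:inf,v7:inf,v8:23
step 4: dist = v0:0,v1:15,v2:inf,v3:13,v4:14,v5:inf,v6:inf,v7:inf,v8:23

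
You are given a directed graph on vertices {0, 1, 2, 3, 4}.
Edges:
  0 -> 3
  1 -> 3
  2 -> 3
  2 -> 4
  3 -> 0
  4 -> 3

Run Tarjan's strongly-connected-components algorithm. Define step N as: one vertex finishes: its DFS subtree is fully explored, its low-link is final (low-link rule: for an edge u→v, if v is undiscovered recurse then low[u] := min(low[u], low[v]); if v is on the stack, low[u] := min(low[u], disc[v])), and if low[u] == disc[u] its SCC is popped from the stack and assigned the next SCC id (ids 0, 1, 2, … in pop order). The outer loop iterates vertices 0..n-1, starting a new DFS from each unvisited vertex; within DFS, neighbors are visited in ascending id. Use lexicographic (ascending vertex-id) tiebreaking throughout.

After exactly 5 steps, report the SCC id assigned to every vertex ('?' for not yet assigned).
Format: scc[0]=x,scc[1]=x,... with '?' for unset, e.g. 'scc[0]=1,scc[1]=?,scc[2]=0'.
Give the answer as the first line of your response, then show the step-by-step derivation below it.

scc[0]=0,scc[1]=1,scc[2]=3,scc[3]=0,scc[4]=2

step 1: low=(low[0]=0,low[1]=?,low[2]=?,low[3]=0,low[4]=?); scc=(scc[0]=?,scc[1]=?,scc[2]=?,scc[3]=?,scc[4]=?)
step 2: low=(low[0]=0,low[1]=?,low[2]=?,low[3]=0,low[4]=?); scc=(scc[0]=0,scc[1]=?,scc[2]=?,scc[3]=0,scc[4]=?)
step 3: low=(low[0]=0,low[1]=2,low[2]=?,low[3]=0,low[4]=?); scc=(scc[0]=0,scc[1]=1,scc[2]=?,scc[3]=0,scc[4]=?)
step 4: low=(low[0]=0,low[1]=2,low[2]=3,low[3]=0,low[4]=4); scc=(scc[0]=0,scc[1]=1,scc[2]=?,scc[3]=0,scc[4]=2)
step 5: low=(low[0]=0,low[1]=2,low[2]=3,low[3]=0,low[4]=4); scc=(scc[0]=0,scc[1]=1,scc[2]=3,scc[3]=0,scc[4]=2)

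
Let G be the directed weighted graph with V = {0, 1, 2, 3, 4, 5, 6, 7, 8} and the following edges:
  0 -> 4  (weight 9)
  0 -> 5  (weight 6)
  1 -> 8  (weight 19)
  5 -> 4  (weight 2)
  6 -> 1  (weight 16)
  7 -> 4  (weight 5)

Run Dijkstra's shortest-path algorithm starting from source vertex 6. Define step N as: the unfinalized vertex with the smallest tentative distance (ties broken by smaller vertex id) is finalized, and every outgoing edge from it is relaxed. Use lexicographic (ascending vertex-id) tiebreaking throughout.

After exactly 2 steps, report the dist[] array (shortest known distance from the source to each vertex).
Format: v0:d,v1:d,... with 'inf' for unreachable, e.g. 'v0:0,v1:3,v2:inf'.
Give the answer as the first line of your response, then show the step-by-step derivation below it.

v0:inf,v1:16,v2:inf,v3:inf,v4:inf,v5:inf,v6:0,v7:inf,v8:35

step 1: dist = v0:inf,v1:16,v2:inf,v3:inf,v4:inf,v5:inf,v6:0,v7:inf,v8:inf
step 2: dist = v0:inf,v1:16,v2:inf,v3:inf,v4:inf,v5:inf,v6:0,v7:inf,v8:35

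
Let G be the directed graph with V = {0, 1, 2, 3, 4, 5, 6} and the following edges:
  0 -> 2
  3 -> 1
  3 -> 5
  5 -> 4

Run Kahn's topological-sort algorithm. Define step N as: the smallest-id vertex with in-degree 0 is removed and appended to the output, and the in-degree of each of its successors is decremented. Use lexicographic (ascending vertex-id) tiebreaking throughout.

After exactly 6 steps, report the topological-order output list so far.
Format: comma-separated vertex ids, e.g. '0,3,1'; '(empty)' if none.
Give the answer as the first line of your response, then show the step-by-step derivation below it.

0,2,3,1,5,4

step 1: output 0; order=[0]; indeg=(0,1,0,0,1,1,0)
step 2: output 2; order=[0,2]; indeg=(0,1,0,0,1,1,0)
step 3: output 3; order=[0,2,3]; indeg=(0,0,0,0,1,0,0)
step 4: output 1; order=[0,2,3,1]; indeg=(0,0,0,0,1,0,0)
step 5: output 5; order=[0,2,3,1,5]; indeg=(0,0,0,0,0,0,0)
step 6: output 4; order=[0,2,3,1,5,4]; indeg=(0,0,0,0,0,0,0)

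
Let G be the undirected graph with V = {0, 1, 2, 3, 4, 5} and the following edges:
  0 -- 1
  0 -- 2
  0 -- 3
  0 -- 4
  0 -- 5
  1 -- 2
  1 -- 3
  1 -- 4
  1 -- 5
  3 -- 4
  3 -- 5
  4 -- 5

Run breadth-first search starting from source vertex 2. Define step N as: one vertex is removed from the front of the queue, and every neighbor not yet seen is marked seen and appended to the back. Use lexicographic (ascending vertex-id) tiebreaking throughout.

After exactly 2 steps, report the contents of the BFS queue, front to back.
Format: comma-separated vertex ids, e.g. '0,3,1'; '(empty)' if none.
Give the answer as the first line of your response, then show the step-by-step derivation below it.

1,3,4,5

step 1: dequeue 2; queue=[0,1]; order=2
step 2: dequeue 0; queue=[1,3,4,5]; order=2,0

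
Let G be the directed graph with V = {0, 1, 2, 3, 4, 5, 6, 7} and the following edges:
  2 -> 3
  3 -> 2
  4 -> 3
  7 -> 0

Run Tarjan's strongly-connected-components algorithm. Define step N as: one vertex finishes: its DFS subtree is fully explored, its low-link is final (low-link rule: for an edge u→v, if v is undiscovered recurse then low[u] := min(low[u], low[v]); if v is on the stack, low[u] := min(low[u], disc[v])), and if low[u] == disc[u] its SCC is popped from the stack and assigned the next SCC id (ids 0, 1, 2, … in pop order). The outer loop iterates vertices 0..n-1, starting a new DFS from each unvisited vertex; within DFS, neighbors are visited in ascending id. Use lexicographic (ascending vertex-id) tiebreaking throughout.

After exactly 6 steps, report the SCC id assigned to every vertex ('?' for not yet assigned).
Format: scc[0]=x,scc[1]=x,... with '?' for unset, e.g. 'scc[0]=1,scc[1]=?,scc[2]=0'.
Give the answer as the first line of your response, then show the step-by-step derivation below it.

scc[0]=0,scc[1]=1,scc[2]=2,scc[3]=2,scc[4]=3,scc[5]=4,scc[6]=?,scc[7]=?

step 1: low=(low[0]=0,low[1]=?,low[2]=?,low[3]=?,low[4]=?,low[5]=?,low[6]=?,low[7]=?); scc=(scc[0]=0,scc[1]=?,scc[2]=?,scc[3]=?,scc[4]=?,scc[5]=?,scc[6]=?,scc[7]=?)
step 2: low=(low[0]=0,low[1]=1,low[2]=?,low[3]=?,low[4]=?,low[5]=?,low[6]=?,low[7]=?); scc=(scc[0]=0,scc[1]=1,scc[2]=?,scc[3]=?,scc[4]=?,scc[5]=?,scc[6]=?,scc[7]=?)
step 3: low=(low[0]=0,low[1]=1,low[2]=2,low[3]=2,low[4]=?,low[5]=?,low[6]=?,low[7]=?); scc=(scc[0]=0,scc[1]=1,scc[2]=?,scc[3]=?,scc[4]=?,scc[5]=?,scc[6]=?,scc[7]=?)
step 4: low=(low[0]=0,low[1]=1,low[2]=2,low[3]=2,low[4]=?,low[5]=?,low[6]=?,low[7]=?); scc=(scc[0]=0,scc[1]=1,scc[2]=2,scc[3]=2,scc[4]=?,scc[5]=?,scc[6]=?,scc[7]=?)
step 5: low=(low[0]=0,low[1]=1,low[2]=2,low[3]=2,low[4]=4,low[5]=?,low[6]=?,low[7]=?); scc=(scc[0]=0,scc[1]=1,scc[2]=2,scc[3]=2,scc[4]=3,scc[5]=?,scc[6]=?,scc[7]=?)
step 6: low=(low[0]=0,low[1]=1,low[2]=2,low[3]=2,low[4]=4,low[5]=5,low[6]=?,low[7]=?); scc=(scc[0]=0,scc[1]=1,scc[2]=2,scc[3]=2,scc[4]=3,scc[5]=4,scc[6]=?,scc[7]=?)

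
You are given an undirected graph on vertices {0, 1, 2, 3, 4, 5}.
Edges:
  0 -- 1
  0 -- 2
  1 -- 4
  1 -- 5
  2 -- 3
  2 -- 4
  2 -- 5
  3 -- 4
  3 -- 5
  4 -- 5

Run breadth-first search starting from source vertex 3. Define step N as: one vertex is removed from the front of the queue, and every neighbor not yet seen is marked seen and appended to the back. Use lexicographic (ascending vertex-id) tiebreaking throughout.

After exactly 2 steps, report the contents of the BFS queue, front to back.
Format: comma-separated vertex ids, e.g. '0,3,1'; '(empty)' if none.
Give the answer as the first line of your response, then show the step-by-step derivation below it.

4,5,0

step 1: dequeue 3; queue=[2,4,5]; order=3
step 2: dequeue 2; queue=[4,5,0]; order=3,2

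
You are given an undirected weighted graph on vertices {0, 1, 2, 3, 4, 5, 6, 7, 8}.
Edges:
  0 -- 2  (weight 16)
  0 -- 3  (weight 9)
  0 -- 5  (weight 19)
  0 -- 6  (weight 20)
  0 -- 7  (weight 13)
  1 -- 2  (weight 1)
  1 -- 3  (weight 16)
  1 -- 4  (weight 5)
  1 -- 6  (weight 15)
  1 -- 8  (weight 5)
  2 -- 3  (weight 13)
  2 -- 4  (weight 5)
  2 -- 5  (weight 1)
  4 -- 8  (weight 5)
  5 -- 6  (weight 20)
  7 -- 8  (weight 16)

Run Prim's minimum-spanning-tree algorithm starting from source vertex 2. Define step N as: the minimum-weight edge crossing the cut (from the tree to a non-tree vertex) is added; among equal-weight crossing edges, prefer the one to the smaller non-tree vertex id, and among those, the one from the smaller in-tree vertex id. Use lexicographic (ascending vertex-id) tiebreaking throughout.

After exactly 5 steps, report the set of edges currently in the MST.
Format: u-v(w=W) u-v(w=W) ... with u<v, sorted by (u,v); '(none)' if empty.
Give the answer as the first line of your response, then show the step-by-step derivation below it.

1-2(w=1) 1-4(w=5) 1-8(w=5) 2-3(w=13) 2-5(w=1)

step 1: add edge 1-2 (w=1); MST = {1-2(w=1)}
step 2: add edge 2-5 (w=1); MST = {1-2(w=1) 2-5(w=1)}
step 3: add edge 1-4 (w=5); MST = {1-2(w=1) 1-4(w=5) 2-5(w=1)}
step 4: add edge 1-8 (w=5); MST = {1-2(w=1) 1-4(w=5) 1-8(w=5) 2-5(w=1)}
step 5: add edge 2-3 (w=13); MST = {1-2(w=1) 1-4(w=5) 1-8(w=5) 2-3(w=13) 2-5(w=1)}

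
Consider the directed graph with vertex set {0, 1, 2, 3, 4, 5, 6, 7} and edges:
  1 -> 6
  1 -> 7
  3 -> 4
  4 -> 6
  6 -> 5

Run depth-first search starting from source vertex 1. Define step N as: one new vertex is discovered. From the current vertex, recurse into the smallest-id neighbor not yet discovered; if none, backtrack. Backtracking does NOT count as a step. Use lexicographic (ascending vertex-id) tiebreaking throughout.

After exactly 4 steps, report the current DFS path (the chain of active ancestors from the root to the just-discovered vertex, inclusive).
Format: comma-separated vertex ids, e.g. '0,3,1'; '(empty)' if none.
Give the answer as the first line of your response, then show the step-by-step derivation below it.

1,7

step 1: discover 1; path=1; order=1
step 2: discover 6; path=1>6; order=1,6
step 3: discover 5; path=1>6>5; order=1,6,5
step 4: discover 7; path=1>7; order=1,6,5,7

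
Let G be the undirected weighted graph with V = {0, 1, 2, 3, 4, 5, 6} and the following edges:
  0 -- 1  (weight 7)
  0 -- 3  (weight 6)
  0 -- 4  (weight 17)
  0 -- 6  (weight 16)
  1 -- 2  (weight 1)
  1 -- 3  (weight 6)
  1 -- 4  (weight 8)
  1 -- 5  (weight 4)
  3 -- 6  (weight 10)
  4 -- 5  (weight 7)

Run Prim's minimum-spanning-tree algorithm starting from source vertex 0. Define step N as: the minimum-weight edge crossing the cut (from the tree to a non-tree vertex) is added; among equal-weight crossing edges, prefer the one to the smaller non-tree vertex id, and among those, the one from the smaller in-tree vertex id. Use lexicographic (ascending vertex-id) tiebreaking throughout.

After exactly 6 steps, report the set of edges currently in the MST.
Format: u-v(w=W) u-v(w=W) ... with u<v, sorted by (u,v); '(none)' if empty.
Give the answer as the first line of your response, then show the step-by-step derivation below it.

0-3(w=6) 1-2(w=1) 1-3(w=6) 1-5(w=4) 3-6(w=10) 4-5(w=7)

step 1: add edge 0-3 (w=6); MST = {0-3(w=6)}
step 2: add edge 1-3 (w=6); MST = {0-3(w=6) 1-3(w=6)}
step 3: add edge 1-2 (w=1); MST = {0-3(w=6) 1-2(w=1) 1-3(w=6)}
step 4: add edge 1-5 (w=4); MST = {0-3(w=6) 1-2(w=1) 1-3(w=6) 1-5(w=4)}
step 5: add edge 4-5 (w=7); MST = {0-3(w=6) 1-2(w=1) 1-3(w=6) 1-5(w=4) 4-5(w=7)}
step 6: add edge 3-6 (w=10); MST = {0-3(w=6) 1-2(w=1) 1-3(w=6) 1-5(w=4) 3-6(w=10) 4-5(w=7)}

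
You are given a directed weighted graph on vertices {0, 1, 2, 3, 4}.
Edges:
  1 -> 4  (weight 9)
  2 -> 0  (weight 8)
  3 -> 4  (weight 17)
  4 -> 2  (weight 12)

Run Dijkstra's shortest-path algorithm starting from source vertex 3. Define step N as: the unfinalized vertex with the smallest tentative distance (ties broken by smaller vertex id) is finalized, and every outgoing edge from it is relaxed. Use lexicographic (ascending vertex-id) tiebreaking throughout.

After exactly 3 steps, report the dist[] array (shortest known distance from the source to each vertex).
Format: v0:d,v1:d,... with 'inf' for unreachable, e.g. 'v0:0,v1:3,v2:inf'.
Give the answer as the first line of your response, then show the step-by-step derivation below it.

v0:37,v1:inf,v2:29,v3:0,v4:17

step 1: dist = v0:inf,v1:inf,v2:inf,v3:0,v4:17
step 2: dist = v0:inf,v1:inf,v2:29,v3:0,v4:17
step 3: dist = v0:37,v1:inf,v2:29,v3:0,v4:17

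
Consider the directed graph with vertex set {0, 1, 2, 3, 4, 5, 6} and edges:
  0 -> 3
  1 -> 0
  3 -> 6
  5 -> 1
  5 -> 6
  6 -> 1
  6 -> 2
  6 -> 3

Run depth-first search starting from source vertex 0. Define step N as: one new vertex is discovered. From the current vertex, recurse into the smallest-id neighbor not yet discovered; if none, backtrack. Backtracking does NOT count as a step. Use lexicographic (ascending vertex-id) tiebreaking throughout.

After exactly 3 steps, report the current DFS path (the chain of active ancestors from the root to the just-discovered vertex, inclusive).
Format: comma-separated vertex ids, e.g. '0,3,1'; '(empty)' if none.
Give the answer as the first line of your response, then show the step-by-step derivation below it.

0,3,6

step 1: discover 0; path=0; order=0
step 2: discover 3; path=0>3; order=0,3
step 3: discover 6; path=0>3>6; order=0,3,6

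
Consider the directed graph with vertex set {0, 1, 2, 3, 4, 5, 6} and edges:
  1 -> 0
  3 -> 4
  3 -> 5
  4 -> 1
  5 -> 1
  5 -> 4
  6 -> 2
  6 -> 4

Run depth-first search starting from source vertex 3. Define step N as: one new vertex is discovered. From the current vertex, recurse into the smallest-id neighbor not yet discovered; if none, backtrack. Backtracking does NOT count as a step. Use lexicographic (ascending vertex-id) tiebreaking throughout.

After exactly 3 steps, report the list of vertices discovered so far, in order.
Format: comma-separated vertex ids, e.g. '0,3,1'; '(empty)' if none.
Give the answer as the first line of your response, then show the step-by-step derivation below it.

3,4,1

step 1: discover 3; path=3; order=3
step 2: discover 4; path=3>4; order=3,4
step 3: discover 1; path=3>4>1; order=3,4,1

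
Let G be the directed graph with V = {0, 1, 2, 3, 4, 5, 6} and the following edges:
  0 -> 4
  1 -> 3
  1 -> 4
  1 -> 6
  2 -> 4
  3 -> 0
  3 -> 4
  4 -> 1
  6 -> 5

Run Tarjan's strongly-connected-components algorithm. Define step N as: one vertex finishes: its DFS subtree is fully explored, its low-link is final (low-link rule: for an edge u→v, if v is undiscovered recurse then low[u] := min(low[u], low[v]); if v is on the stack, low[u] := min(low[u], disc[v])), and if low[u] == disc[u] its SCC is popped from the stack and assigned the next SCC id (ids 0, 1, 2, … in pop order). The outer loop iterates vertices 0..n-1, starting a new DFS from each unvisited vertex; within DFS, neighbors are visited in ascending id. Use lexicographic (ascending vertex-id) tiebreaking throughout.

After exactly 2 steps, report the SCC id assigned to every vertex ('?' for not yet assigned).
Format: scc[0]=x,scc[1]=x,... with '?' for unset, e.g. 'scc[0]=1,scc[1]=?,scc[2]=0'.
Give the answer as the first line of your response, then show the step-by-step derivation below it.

scc[0]=?,scc[1]=?,scc[2]=?,scc[3]=?,scc[4]=?,scc[5]=0,scc[6]=?

step 1: low=(low[0]=0,low[1]=2,low[2]=?,low[3]=0,low[4]=1,low[5]=?,low[6]=?); scc=(scc[0]=?,scc[1]=?,scc[2]=?,scc[3]=?,scc[4]=?,scc[5]=?,scc[6]=?)
step 2: low=(low[0]=0,low[1]=0,low[2]=?,low[3]=0,low[4]=1,low[5]=5,low[6]=4); scc=(scc[0]=?,scc[1]=?,scc[2]=?,scc[3]=?,scc[4]=?,scc[5]=0,scc[6]=?)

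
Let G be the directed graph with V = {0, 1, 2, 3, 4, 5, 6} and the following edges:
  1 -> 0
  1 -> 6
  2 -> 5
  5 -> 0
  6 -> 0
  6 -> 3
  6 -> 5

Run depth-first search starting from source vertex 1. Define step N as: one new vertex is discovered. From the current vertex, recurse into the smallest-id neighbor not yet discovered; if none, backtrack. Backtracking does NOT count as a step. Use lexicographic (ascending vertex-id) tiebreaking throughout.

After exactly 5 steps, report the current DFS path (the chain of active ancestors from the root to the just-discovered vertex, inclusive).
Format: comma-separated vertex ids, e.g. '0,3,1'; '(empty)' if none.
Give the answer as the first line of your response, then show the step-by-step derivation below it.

1,6,5

step 1: discover 1; path=1; order=1
step 2: discover 0; path=1>0; order=1,0
step 3: discover 6; path=1>6; order=1,0,6
step 4: discover 3; path=1>6>3; order=1,0,6,3
step 5: discover 5; path=1>6>5; order=1,0,6,3,5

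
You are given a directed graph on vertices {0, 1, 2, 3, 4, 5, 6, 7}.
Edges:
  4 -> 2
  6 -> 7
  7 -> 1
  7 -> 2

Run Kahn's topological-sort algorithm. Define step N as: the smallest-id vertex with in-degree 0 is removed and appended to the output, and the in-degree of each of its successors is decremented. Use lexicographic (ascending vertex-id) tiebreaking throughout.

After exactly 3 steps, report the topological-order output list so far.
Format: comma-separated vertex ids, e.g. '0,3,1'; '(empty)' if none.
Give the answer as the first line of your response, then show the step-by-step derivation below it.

0,3,4

step 1: output 0; order=[0]; indeg=(0,1,2,0,0,0,0,1)
step 2: output 3; order=[0,3]; indeg=(0,1,2,0,0,0,0,1)
step 3: output 4; order=[0,3,4]; indeg=(0,1,1,0,0,0,0,1)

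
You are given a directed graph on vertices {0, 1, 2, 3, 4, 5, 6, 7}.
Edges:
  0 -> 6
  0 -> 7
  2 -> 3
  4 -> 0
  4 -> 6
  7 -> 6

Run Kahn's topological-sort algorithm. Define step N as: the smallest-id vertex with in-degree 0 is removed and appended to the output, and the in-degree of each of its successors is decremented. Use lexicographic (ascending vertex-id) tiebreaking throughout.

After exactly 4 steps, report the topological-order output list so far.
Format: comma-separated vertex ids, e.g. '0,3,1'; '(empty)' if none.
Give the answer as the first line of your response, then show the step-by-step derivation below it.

1,2,3,4

step 1: output 1; order=[1]; indeg=(1,0,0,1,0,0,3,1)
step 2: output 2; order=[1,2]; indeg=(1,0,0,0,0,0,3,1)
step 3: output 3; order=[1,2,3]; indeg=(1,0,0,0,0,0,3,1)
step 4: output 4; order=[1,2,3,4]; indeg=(0,0,0,0,0,0,2,1)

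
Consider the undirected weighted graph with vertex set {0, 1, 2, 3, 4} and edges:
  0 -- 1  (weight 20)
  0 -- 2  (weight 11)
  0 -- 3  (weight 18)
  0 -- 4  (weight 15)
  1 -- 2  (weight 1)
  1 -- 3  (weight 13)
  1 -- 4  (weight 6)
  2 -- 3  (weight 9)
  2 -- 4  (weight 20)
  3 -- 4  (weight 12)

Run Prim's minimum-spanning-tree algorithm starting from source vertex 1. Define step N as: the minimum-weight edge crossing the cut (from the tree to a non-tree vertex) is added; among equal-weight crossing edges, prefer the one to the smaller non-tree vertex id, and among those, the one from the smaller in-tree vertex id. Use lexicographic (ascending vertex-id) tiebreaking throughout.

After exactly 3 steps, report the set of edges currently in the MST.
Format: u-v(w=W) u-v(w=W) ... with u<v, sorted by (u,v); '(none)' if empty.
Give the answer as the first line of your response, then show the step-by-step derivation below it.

1-2(w=1) 1-4(w=6) 2-3(w=9)

step 1: add edge 1-2 (w=1); MST = {1-2(w=1)}
step 2: add edge 1-4 (w=6); MST = {1-2(w=1) 1-4(w=6)}
step 3: add edge 2-3 (w=9); MST = {1-2(w=1) 1-4(w=6) 2-3(w=9)}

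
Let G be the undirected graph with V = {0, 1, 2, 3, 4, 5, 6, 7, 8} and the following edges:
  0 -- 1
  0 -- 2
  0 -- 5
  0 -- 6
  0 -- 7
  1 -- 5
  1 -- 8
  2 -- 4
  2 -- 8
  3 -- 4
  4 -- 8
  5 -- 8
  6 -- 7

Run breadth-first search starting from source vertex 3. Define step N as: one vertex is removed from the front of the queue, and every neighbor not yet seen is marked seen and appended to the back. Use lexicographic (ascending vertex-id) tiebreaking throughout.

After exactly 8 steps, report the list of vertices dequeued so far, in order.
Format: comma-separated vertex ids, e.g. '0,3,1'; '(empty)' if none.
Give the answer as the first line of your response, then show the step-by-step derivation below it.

3,4,2,8,0,1,5,6

step 1: dequeue 3; queue=[4]; order=3
step 2: dequeue 4; queue=[2,8]; order=3,4
step 3: dequeue 2; queue=[8,0]; order=3,4,2
step 4: dequeue 8; queue=[0,1,5]; order=3,4,2,8
step 5: dequeue 0; queue=[1,5,6,7]; order=3,4,2,8,0
step 6: dequeue 1; queue=[5,6,7]; order=3,4,2,8,0,1
step 7: dequeue 5; queue=[6,7]; order=3,4,2,8,0,1,5
step 8: dequeue 6; queue=[7]; order=3,4,2,8,0,1,5,6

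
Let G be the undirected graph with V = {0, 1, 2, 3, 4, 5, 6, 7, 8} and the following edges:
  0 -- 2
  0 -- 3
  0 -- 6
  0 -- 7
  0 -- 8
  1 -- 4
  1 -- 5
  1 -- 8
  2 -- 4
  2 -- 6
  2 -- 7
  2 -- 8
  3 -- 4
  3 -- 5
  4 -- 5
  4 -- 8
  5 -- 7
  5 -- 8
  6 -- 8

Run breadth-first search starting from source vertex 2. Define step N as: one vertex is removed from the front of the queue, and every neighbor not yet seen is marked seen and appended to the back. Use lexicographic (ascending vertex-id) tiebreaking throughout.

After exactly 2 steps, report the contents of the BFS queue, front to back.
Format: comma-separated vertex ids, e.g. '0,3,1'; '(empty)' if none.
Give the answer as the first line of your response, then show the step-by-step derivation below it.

4,6,7,8,3

step 1: dequeue 2; queue=[0,4,6,7,8]; order=2
step 2: dequeue 0; queue=[4,6,7,8,3]; order=2,0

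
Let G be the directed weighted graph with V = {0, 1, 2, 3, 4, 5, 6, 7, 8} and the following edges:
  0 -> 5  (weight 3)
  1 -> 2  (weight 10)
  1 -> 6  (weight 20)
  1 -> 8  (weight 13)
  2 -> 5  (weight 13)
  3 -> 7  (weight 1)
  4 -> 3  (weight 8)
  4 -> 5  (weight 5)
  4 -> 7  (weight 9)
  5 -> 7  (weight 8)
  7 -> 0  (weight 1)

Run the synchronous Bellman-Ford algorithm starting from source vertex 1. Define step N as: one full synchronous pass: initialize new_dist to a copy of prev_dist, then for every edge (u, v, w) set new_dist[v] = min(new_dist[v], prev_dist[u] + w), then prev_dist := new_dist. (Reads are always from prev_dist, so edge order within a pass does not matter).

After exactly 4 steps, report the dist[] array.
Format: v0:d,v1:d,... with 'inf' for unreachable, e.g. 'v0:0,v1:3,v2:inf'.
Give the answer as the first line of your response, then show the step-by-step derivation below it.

v0:32,v1:0,v2:10,v3:inf,v4:inf,v5:23,v6:20,v7:31,v8:13

step 1: dist = v0:inf,v1:0,v2:10,v3:inf,v4:inf,v5:inf,v6:20,v7:inf,v8:13
step 2: dist = v0:inf,v1:0,v2:10,v3:inf,v4:inf,v5:23,v6:20,v7:inf,v8:13
step 3: dist = v0:inf,v1:0,v2:10,v3:inf,v4:inf,v5:23,v6:20,v7:31,v8:13
step 4: dist = v0:32,v1:0,v2:10,v3:inf,v4:inf,v5:23,v6:20,v7:31,v8:13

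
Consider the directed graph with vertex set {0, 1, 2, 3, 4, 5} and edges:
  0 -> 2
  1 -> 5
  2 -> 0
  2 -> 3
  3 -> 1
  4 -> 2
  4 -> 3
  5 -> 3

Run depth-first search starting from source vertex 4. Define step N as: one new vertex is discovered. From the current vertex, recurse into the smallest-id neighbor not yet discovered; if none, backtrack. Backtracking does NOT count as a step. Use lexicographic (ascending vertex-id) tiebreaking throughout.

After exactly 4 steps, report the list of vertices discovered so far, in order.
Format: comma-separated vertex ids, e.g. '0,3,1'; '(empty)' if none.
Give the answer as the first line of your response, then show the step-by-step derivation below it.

4,2,0,3

step 1: discover 4; path=4; order=4
step 2: discover 2; path=4>2; order=4,2
step 3: discover 0; path=4>2>0; order=4,2,0
step 4: discover 3; path=4>2>3; order=4,2,0,3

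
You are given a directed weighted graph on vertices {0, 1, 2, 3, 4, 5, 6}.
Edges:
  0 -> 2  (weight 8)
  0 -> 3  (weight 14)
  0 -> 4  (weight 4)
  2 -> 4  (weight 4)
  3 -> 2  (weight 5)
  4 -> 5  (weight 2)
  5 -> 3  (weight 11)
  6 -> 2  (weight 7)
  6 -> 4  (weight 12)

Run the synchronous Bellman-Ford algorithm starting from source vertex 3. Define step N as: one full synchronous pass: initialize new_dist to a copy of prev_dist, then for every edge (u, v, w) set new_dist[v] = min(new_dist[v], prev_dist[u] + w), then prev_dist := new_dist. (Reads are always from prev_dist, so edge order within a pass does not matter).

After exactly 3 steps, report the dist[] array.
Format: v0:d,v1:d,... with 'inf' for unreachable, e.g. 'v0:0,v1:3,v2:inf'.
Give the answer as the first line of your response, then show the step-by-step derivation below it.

v0:inf,v1:inf,v2:5,v3:0,v4:9,v5:11,v6:inf

step 1: dist = v0:inf,v1:inf,v2:5,v3:0,v4:inf,v5:inf,v6:inf
step 2: dist = v0:inf,v1:inf,v2:5,v3:0,v4:9,v5:inf,v6:inf
step 3: dist = v0:inf,v1:inf,v2:5,v3:0,v4:9,v5:11,v6:inf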